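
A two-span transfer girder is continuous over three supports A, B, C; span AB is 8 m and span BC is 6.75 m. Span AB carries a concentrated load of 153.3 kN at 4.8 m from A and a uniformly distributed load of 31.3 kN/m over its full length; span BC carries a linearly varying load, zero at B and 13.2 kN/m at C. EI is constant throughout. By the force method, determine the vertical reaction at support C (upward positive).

Release continuity at B by inserting a hinge; the redundant is the internal moment M_B. The primary structure is two simply-supported spans AB and BC.
Discontinuity in slope at B on the released structure — sum the simple-span end rotations:
  span AB: point load 153.3 at a = 4.8: Pab(L + a)/(6LEI) = 627.9/EI
  span AB: UDL 31.3: wL³/(24EI) = 667.7/EI
  span BC: triangular load, peak 13.2: 7w₀L³/(360EI) = 78.94/EI
  relative rotation θ_0 = (1296 + 78.94)/EI = 1375/EI
A unit hogging moment at B produces rotation L₁/(3EI) + L₂/(3EI) = 4.917/EI.
Compatibility: M_B·(L₁+L₂)/(3EI) = θ_0, giving M_B = 279.6 kN·m (hogging).
Span BC, ΣM about C: R_B^{BC}·6.75 = 100.2 + 279.6, so R_B^{BC} = 56.27 kN and R_C = 44.55 − 56.27 = -11.72 kN.

R_C = -11.72 kN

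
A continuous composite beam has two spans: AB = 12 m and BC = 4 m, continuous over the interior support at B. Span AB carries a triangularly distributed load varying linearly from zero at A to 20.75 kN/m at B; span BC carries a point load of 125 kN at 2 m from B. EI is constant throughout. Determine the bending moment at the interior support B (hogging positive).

M_B = 172.8 kN·m

Release continuity at B by inserting a hinge; the redundant is the internal moment M_B. The primary structure is two simply-supported spans AB and BC.
End slopes at the hinge B, treating each span as simply supported:
  span AB: triangular load, peak 20.75: w₀L³/(45EI) = 796.8/EI
  span BC: point load 125 at a = 2: Pab(L + b)/(6LEI) = 125/EI
  relative rotation θ_0 = (796.8 + 125)/EI = 921.8/EI
A unit hogging moment at B produces rotation L₁/(3EI) + L₂/(3EI) = 5.333/EI.
Slope continuity at B: θ_0 = M_B·5.333/EI, so M_B = 921.8/5.333 = 172.8 kN·m (hogging).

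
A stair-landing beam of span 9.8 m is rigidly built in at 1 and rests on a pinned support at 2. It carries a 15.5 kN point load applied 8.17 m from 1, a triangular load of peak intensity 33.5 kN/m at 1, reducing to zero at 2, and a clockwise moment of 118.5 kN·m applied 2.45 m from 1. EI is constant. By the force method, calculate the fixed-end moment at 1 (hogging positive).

M_1 = 267.5 kN·m

Remove the prop at 2; the released (primary) structure is a cantilever built in at 1.
Primary-structure tip deflection at 2 by superposition:
  point load 15.5 at a = 8.17: Pa²(3L − a)/(6EI) = 3661/EI
  triangular load, peak 33.5 at the fixed end: w₀L⁴/(30EI) = 10300/EI
  clockwise couple 118.5 at a = 2.45: M₀a(2L − a)/(2EI) = 2490/EI
  δ_0 = 16450/EI
Tip deflection under a unit load at 2: L³/(3EI) = 313.7/EI.
The prop prevents deflection at 2: R_2 = δ_0/δ_{22} = 16450/313.7 = 52.43 kN.
Moment equilibrium about 1: M_1 = Σ(load moments about 1) − R_2·L = 781.4 − 52.43×9.8 = 267.5 kN·m.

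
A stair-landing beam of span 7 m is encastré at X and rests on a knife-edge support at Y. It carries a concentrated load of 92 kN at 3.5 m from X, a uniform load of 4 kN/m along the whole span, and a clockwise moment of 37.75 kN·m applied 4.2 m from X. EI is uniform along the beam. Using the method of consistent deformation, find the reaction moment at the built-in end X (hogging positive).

M_X = 135.4 kN·m

Choose R_Y as the redundant. The primary structure is the cantilever fixed at X.
Deflection at Y on the released cantilever, summing each load's contribution:
  point load 92 at a = 3.5: Pa²(3L − a)/(6EI) = 3287/EI
  UDL 4: wL⁴/(8EI) = 1200/EI
  clockwise couple 37.75 at a = 4.2: M₀a(2L − a)/(2EI) = 776.9/EI
  δ_0 = 5264/EI
Flexibility coefficient — unit upward force at Y: δ_{YY} = L³/(3EI) = 114.3/EI.
Compatibility at Y: δ_0 − R_Y·δ_{YY} = 0, so R_Y = 5264/114.3 = 46.05 kN.
Moment equilibrium about X: M_X = Σ(load moments about X) − R_Y·L = 457.8 − 46.05×7 = 135.4 kN·m.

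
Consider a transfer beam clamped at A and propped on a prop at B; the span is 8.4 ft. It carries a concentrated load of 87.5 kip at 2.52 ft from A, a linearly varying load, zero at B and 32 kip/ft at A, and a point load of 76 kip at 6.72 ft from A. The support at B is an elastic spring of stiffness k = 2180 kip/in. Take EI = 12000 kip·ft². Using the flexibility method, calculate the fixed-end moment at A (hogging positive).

M_A = 344.8 kip·ft

Choose R_B as the redundant. The primary structure is the cantilever fixed at A.
Downward deflection at the released point B due to the loads:
  point load 87.5 at a = 2.52: Pa²(3L − a)/(6EI) = 2100/EI
  triangular load, peak 32 at the fixed end: w₀L⁴/(30EI) = 5311/EI
  point load 76 at a = 6.72: Pa²(3L − a)/(6EI) = 10571/EI
  δ_0 = 17982/EI
Flexibility coefficient — unit upward force at B: δ_{BB} = L³/(3EI) = 197.6/EI.
With EI = 12000 kip·ft²: δ_0 = 1.4985 ft and δ_{BB} = 0.016464 ft/kip.
Compatibility — the spring shortens by R_B/k under the reaction it provides: δ_0 − R_B·δ_{BB} = R_B/k. With 1/k = 1/(2180×12) ft/kip = 0.000038 ft/kip, R_B = δ_0 / (δ_{BB} + 1/k) = 1.4985 / (0.016464 + 0.000038) = 90.8 kip.
Moment equilibrium about A: M_A = Σ(load moments about A) − R_B·L = 1108 − 90.8×8.4 = 344.8 kip·ft.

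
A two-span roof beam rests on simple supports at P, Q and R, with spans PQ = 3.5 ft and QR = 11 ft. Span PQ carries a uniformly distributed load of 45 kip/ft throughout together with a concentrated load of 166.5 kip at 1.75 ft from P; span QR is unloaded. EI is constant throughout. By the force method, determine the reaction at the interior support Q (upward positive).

Release continuity at Q by inserting a hinge; the redundant is the internal moment M_Q. The primary structure is two simply-supported spans PQ and QR.
Rotations at Q on the released spans (each span's end-slope, ×1/EI):
  span PQ: UDL 45: wL³/(24EI) = 80.39/EI
  span PQ: point load 166.5 at a = 1.75: Pab(L + a)/(6LEI) = 127.5/EI
  relative rotation θ_0 = (207.9 + 0)/EI = 207.9/EI
A unit hogging moment at Q produces rotation L₁/(3EI) + L₂/(3EI) = 4.833/EI.
Slope continuity at Q: θ_0 = M_Q·4.833/EI, so M_Q = 207.9/4.833 = 43.01 kip·ft (hogging).
Span PQ, ΣM about P with M_Q applied at Q: R_Q^{PQ}·3.5 = 567 + 43.01, so R_Q^{PQ} = 174.3 kip and R_P = 324 − 174.3 = 149.7 kip.
Span QR, ΣM about R: R_Q^{QR}·11 = 0 + 43.01, so R_Q^{QR} = 3.91 kip and R_R = 0 − 3.91 = -3.91 kip.
R_Q = 174.3 + 3.91 = 178.2 kip.

R_Q = 178.2 kip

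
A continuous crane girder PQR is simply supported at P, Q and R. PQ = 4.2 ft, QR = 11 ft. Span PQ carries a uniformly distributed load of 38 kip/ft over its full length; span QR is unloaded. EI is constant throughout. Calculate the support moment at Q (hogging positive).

Release continuity at Q by inserting a hinge; the redundant is the internal moment M_Q. The primary structure is two simply-supported spans PQ and QR.
Discontinuity in slope at Q on the released structure — sum the simple-span end rotations:
  span PQ: UDL 38: wL³/(24EI) = 117.3/EI
  relative rotation θ_0 = (117.3 + 0)/EI = 117.3/EI
A unit hogging moment at Q produces rotation L₁/(3EI) + L₂/(3EI) = 5.067/EI.
Slope continuity at Q: θ_0 = M_Q·5.067/EI, so M_Q = 117.3/5.067 = 23.15 kip·ft (hogging).

M_Q = 23.15 kip·ft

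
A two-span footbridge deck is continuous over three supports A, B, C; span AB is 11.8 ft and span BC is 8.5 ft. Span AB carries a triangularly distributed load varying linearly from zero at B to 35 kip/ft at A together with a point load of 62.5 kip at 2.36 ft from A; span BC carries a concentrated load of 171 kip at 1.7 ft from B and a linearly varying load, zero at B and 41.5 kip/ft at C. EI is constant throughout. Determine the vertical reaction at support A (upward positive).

Take M_B as the redundant. Released structure: two simple spans AB and BC with a hinge at B.
Rotations at B on the released spans (each span's end-slope, ×1/EI):
  span AB: triangular load, peak 35: 7w₀L³/(360EI) = 1118/EI
  span AB: point load 62.5 at a = 2.36: Pab(L + a)/(6LEI) = 278.5/EI
  span BC: point load 171 at a = 1.7: Pab(L + b)/(6LEI) = 593/EI
  span BC: triangular load, peak 41.5: 7w₀L³/(360EI) = 495.6/EI
  relative rotation θ_0 = (1397 + 1089)/EI = 2485/EI
A unit hogging moment at B produces rotation L₁/(3EI) + L₂/(3EI) = 6.767/EI.
Slope continuity at B: θ_0 = M_B·6.767/EI, so M_B = 2485/6.767 = 367.3 kip·ft (hogging).
Span AB, ΣM about A with M_B applied at B: R_B^{AB}·11.8 = 959.7 + 367.3, so R_B^{AB} = 112.5 kip and R_A = 269 − 112.5 = 156.5 kip.

R_A = 156.5 kip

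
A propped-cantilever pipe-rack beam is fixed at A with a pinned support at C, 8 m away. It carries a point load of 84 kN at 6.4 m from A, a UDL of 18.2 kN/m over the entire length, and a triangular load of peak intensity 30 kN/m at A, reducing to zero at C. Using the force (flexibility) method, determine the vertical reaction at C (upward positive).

Remove the prop at C; the released (primary) structure is a cantilever built in at A.
Free-end deflection of the primary structure under the applied loading (downward +):
  point load 84 at a = 6.4: Pa²(3L − a)/(6EI) = 10093/EI
  UDL 18.2: wL⁴/(8EI) = 9318/EI
  triangular load, peak 30 at the fixed end: w₀L⁴/(30EI) = 4096/EI
  δ_0 = 23507/EI
Tip deflection under a unit load at C: L³/(3EI) = 170.7/EI.
The prop prevents deflection at C: R_C = δ_0/δ_{CC} = 23507/170.7 = 137.7 kN.

R_C = 137.7 kN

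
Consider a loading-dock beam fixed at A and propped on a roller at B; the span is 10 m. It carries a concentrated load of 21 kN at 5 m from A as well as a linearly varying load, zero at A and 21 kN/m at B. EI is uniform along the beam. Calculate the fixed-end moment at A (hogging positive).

Take the reaction at B as the redundant and release it; the primary structure is a cantilever fixed at A.
Primary-structure tip deflection at B by superposition:
  point load 21 at a = 5: Pa²(3L − a)/(6EI) = 2188/EI
  triangular load, peak 21 at the free end: 11w₀L⁴/(120EI) = 19250/EI
  δ_0 = 21438/EI
Flexibility coefficient — unit upward force at B: δ_{BB} = L³/(3EI) = 333.3/EI.
The prop prevents deflection at B: R_B = δ_0/δ_{BB} = 21438/333.3 = 64.31 kN.
Moment equilibrium about A: M_A = Σ(load moments about A) − R_B·L = 805 − 64.31×10 = 161.9 kN·m.

M_A = 161.9 kN·m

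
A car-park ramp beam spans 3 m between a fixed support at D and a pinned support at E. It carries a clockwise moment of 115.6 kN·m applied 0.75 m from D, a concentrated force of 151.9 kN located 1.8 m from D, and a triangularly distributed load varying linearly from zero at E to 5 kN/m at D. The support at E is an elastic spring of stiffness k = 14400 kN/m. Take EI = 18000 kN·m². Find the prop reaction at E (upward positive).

Release the roller at E. Primary structure: cantilever fixed at D.
Free-end deflection of the primary structure under the applied loading (downward +):
  clockwise couple 115.6 at a = 0.75: M₀a(2L − a)/(2EI) = 227.6/EI
  point load 151.9 at a = 1.8: Pa²(3L − a)/(6EI) = 590.6/EI
  triangular load, peak 5 at the fixed end: w₀L⁴/(30EI) = 13.5/EI
  δ_0 = 831.7/EI
Tip deflection under a unit load at E: L³/(3EI) = 9/EI.
With EI = 18000 kN·m²: δ_0 = 0.046204 m and δ_{EE} = 0.0005 m/kN.
Compatibility — the spring shortens by R_E/k under the reaction it provides: δ_0 − R_E·δ_{EE} = R_E/k. With 1/k = 0.000069 m/kN, R_E = δ_0 / (δ_{EE} + 1/k) = 0.046204 / (0.0005 + 0.000069) = 81.14 kN.

R_E = 81.14 kN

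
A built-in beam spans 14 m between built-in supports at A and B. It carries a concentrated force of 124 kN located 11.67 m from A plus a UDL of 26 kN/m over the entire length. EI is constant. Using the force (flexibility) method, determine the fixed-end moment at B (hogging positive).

Release both end moments; the primary structure is a simply-supported span AB with redundants M_A and M_B.
End rotations of the released simple span under the applied load (×1/EI):
  at A: point load 124 at a = 11.67: Pab(L + b)/(6LEI) = 655.5/EI
  at B: point load 124 at a = 11.67: Pab(L + a)/(6LEI) = 1030/EI
  at A: UDL 26: wL³/(24EI) = 2973/EI
  at B: UDL 26: wL³/(24EI) = 2973/EI
  θ_A0 = 3628/EI,  θ_B0 = 4003/EI
Flexibility coefficients: a unit moment at one end gives L/(3EI) there and L/(6EI) at the far end, so f₁₁ = f₂₂ = 4.667/EI and f₁₂ = f₂₁ = 2.333/EI.
Compatibility — zero rotation at each built-in end:
  4.667 M_A + 2.333 M_B = 3628
  2.333 M_A + 4.667 M_B = 4003
Solving the pair gives M_A = 464.7 kN·m and M_B = 625.4 kN·m (hogging).

M_B = 625.4 kN·m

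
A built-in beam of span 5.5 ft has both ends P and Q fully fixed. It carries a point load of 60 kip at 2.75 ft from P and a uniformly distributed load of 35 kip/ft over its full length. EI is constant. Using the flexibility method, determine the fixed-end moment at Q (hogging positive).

Take the two fixed-end moments M_P, M_Q as redundants; the released structure is the simple span PQ.
Simple-span end rotations at P and Q under the given loads:
  at P: point load 60 at a = 2.75: Pab(L + b)/(6LEI) = 113.4/EI
  at Q: point load 60 at a = 2.75: Pab(L + a)/(6LEI) = 113.4/EI
  at P: UDL 35: wL³/(24EI) = 242.6/EI
  at Q: UDL 35: wL³/(24EI) = 242.6/EI
  θ_P0 = 356.1/EI,  θ_Q0 = 356.1/EI
Flexibility coefficients: a unit moment at one end gives L/(3EI) there and L/(6EI) at the far end, so f₁₁ = f₂₂ = 1.833/EI and f₁₂ = f₂₁ = 0.9167/EI.
Compatibility — zero rotation at each built-in end:
  1.833 M_P + 0.9167 M_Q = 356.1
  0.9167 M_P + 1.833 M_Q = 356.1
Solving the pair gives M_P = 129.5 kip·ft and M_Q = 129.5 kip·ft (hogging).

M_Q = 129.5 kip·ft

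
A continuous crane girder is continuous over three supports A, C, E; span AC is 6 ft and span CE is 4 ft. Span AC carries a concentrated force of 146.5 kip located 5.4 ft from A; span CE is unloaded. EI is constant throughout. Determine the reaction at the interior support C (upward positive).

R_C = 150.6 kip

Take M_C as the redundant. Released structure: two simple spans AC and CE with a hinge at C.
End slopes at the hinge C, treating each span as simply supported:
  span AC: point load 146.5 at a = 5.4: Pab(L + a)/(6LEI) = 150.3/EI
  relative rotation θ_0 = (150.3 + 0)/EI = 150.3/EI
A unit hogging moment at C produces rotation L₁/(3EI) + L₂/(3EI) = 3.333/EI.
Slope continuity at C: θ_0 = M_C·3.333/EI, so M_C = 150.3/3.333 = 45.09 kip·ft (hogging).
Span AC, ΣM about A with M_C applied at C: R_C^{AC}·6 = 791.1 + 45.09, so R_C^{AC} = 139.4 kip and R_A = 146.5 − 139.4 = 7.135 kip.
Span CE, ΣM about E: R_C^{CE}·4 = 0 + 45.09, so R_C^{CE} = 11.27 kip and R_E = 0 − 11.27 = -11.27 kip.
R_C = 139.4 + 11.27 = 150.6 kip.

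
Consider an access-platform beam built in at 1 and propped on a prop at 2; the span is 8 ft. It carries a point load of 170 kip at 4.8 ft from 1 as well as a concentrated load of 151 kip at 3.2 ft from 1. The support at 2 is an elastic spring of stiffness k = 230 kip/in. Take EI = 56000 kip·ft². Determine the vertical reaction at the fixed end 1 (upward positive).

R_1 = 227.3 kip

Remove the prop at 2; the released (primary) structure is a cantilever built in at 1.
Downward deflection at the released point 2 due to the loads:
  point load 170 at a = 4.8: Pa²(3L − a)/(6EI) = 12534/EI
  point load 151 at a = 3.2: Pa²(3L − a)/(6EI) = 5360/EI
  δ_0 = 17894/EI
Tip deflection under a unit load at 2: L³/(3EI) = 170.7/EI.
With EI = 56000 kip·ft²: δ_0 = 0.31954 ft and δ_{22} = 0.003048 ft/kip.
Compatibility — the spring shortens by R_2/k under the reaction it provides: δ_0 − R_2·δ_{22} = R_2/k. With 1/k = 1/(230×12) ft/kip = 0.000362 ft/kip, R_2 = δ_0 / (δ_{22} + 1/k) = 0.31954 / (0.003048 + 0.000362) = 93.71 kip.
Vertical equilibrium: R_1 = ΣP − R_2 = 321 − 93.71 = 227.3 kip.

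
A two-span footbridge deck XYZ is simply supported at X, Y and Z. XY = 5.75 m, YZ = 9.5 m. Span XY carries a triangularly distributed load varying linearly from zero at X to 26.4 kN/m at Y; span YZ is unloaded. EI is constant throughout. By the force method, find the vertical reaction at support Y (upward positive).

Take M_Y as the redundant. Released structure: two simple spans XY and YZ with a hinge at Y.
End slopes at the hinge Y, treating each span as simply supported:
  span XY: triangular load, peak 26.4: w₀L³/(45EI) = 111.5/EI
  relative rotation θ_0 = (111.5 + 0)/EI = 111.5/EI
A unit hogging moment at Y produces rotation L₁/(3EI) + L₂/(3EI) = 5.083/EI.
Compatibility: M_Y·(L₁+L₂)/(3EI) = θ_0, giving M_Y = 21.94 kN·m (hogging).
Span XY, ΣM about X with M_Y applied at Y: R_Y^{XY}·5.75 = 290.9 + 21.94, so R_Y^{XY} = 54.42 kN and R_X = 75.9 − 54.42 = 21.48 kN.
Span YZ, ΣM about Z: R_Y^{YZ}·9.5 = 0 + 21.94, so R_Y^{YZ} = 2.31 kN and R_Z = 0 − 2.31 = -2.31 kN.
R_Y = 54.42 + 2.31 = 56.73 kN.

R_Y = 56.73 kN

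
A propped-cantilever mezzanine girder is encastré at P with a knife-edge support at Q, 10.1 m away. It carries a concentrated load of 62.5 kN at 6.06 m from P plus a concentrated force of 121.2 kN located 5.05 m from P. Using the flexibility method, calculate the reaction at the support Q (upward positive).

Remove the prop at Q; the released (primary) structure is a cantilever built in at P.
Downward deflection at the released point Q due to the loads:
  point load 62.5 at a = 6.06: Pa²(3L − a)/(6EI) = 9273/EI
  point load 121.2 at a = 5.05: Pa²(3L − a)/(6EI) = 13008/EI
  δ_0 = 22280/EI
Tip deflection under a unit load at Q: L³/(3EI) = 343.4/EI.
The prop prevents deflection at Q: R_Q = δ_0/δ_{QQ} = 22280/343.4 = 64.88 kN.

R_Q = 64.88 kN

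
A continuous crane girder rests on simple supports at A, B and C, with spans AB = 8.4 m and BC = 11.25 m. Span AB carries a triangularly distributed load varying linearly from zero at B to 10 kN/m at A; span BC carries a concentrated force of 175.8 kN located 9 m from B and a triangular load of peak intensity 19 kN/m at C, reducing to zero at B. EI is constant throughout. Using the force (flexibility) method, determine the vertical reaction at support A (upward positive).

R_A = 3.404 kN

Insert a hinge at B; M_B is the redundant, and each span becomes simply supported.
Rotations at B on the released spans (each span's end-slope, ×1/EI):
  span AB: triangular load, peak 10: 7w₀L³/(360EI) = 115.2/EI
  span BC: point load 175.8 at a = 9: Pab(L + b)/(6LEI) = 712/EI
  span BC: triangular load, peak 19: 7w₀L³/(360EI) = 526/EI
  relative rotation θ_0 = (115.2 + 1238)/EI = 1353/EI
A unit hogging moment at B produces rotation L₁/(3EI) + L₂/(3EI) = 6.55/EI.
Slope continuity at B: θ_0 = M_B·6.55/EI, so M_B = 1353/6.55 = 206.6 kN·m (hogging).
Span AB, ΣM about A with M_B applied at B: R_B^{AB}·8.4 = 117.6 + 206.6, so R_B^{AB} = 38.6 kN and R_A = 42 − 38.6 = 3.404 kN.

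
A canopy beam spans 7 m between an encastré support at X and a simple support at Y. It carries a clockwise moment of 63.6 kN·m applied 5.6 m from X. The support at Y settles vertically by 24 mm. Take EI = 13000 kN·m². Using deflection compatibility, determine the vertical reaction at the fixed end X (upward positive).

Choose R_Y as the redundant. The primary structure is the cantilever fixed at X.
Primary-structure tip deflection at Y by superposition:
  clockwise couple 63.6 at a = 5.6: M₀a(2L − a)/(2EI) = 1496/EI
Flexibility coefficient — unit upward force at Y: δ_{YY} = L³/(3EI) = 114.3/EI.
With EI = 13000 kN·m²: δ_0 = 0.11507 m and δ_{YY} = 0.008795 m/kN.
Compatibility — the beam at Y must follow the support down by 0.024 m: δ_0 − R_Y·δ_{YY} = 0.024, so R_Y = (0.11507 − 0.024)/0.008795 = 10.35 kN.
Vertical equilibrium: R_X = ΣP − R_Y = 0 − 10.35 = -10.35 kN.

R_X = -10.35 kN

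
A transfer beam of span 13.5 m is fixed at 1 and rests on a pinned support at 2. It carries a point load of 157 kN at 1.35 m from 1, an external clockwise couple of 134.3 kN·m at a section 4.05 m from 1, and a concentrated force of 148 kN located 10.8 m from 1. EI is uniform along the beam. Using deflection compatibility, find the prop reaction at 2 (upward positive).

R_2 = 114.1 kN

Remove the prop at 2; the released (primary) structure is a cantilever built in at 1.
Primary-structure tip deflection at 2 by superposition:
  point load 157 at a = 1.35: Pa²(3L − a)/(6EI) = 1867/EI
  clockwise couple 134.3 at a = 4.05: M₀a(2L − a)/(2EI) = 6241/EI
  point load 148 at a = 10.8: Pa²(3L − a)/(6EI) = 85450/EI
  δ_0 = 93559/EI
Tip deflection under a unit load at 2: L³/(3EI) = 820.1/EI.
The prop prevents deflection at 2: R_2 = δ_0/δ_{22} = 93559/820.1 = 114.1 kN.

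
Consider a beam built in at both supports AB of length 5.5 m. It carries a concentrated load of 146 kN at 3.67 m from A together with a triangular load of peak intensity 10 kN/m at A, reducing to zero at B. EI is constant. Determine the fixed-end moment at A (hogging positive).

Take the two fixed-end moments M_A, M_B as redundants; the released structure is the simple span AB.
Simple-span end rotations at A and B under the given loads:
  at A: point load 146 at a = 3.67: Pab(L + b)/(6LEI) = 217.8/EI
  at B: point load 146 at a = 3.67: Pab(L + a)/(6LEI) = 272.5/EI
  at A: triangular load, peak 10: w₀L³/(45EI) = 36.97/EI
  at B: triangular load, peak 10: 7w₀L³/(360EI) = 32.35/EI
  θ_A0 = 254.8/EI,  θ_B0 = 304.8/EI
Flexibility coefficients: a unit moment at one end gives L/(3EI) there and L/(6EI) at the far end, so f₁₁ = f₂₂ = 1.833/EI and f₁₂ = f₂₁ = 0.9167/EI.
Compatibility — zero rotation at each built-in end:
  1.833 M_A + 0.9167 M_B = 254.8
  0.9167 M_A + 1.833 M_B = 304.8
Solving the pair gives M_A = 74.44 kN·m and M_B = 129 kN·m (hogging).

M_A = 74.44 kN·m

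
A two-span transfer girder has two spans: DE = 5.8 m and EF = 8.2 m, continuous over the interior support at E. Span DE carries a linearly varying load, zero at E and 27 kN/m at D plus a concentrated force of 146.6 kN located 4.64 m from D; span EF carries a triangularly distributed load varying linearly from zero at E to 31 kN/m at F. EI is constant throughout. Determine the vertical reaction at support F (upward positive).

Take M_E as the redundant. Released structure: two simple spans DE and EF with a hinge at E.
Rotations at E on the released spans (each span's end-slope, ×1/EI):
  span DE: triangular load, peak 27: 7w₀L³/(360EI) = 102.4/EI
  span DE: point load 146.6 at a = 4.64: Pab(L + a)/(6LEI) = 236.7/EI
  span EF: triangular load, peak 31: 7w₀L³/(360EI) = 332.4/EI
  relative rotation θ_0 = (339.2 + 332.4)/EI = 671.5/EI
A unit hogging moment at E produces rotation L₁/(3EI) + L₂/(3EI) = 4.667/EI.
Slope continuity at E: θ_0 = M_E·4.667/EI, so M_E = 671.5/4.667 = 143.9 kN·m (hogging).
Span EF, ΣM about F: R_E^{EF}·8.2 = 347.4 + 143.9, so R_E^{EF} = 59.91 kN and R_F = 127.1 − 59.91 = 67.19 kN.

R_F = 67.19 kN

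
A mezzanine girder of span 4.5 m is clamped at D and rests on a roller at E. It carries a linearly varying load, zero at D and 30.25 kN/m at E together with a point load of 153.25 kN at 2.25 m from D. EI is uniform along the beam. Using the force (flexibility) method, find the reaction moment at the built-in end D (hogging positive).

M_D = 165 kN·m

Remove the prop at E; the released (primary) structure is a cantilever built in at D.
Primary-structure tip deflection at E by superposition:
  triangular load, peak 30.25 at the free end: 11w₀L⁴/(120EI) = 1137/EI
  point load 153.25 at a = 2.25: Pa²(3L − a)/(6EI) = 1455/EI
  δ_0 = 2592/EI
Tip deflection under a unit load at E: L³/(3EI) = 30.38/EI.
Compatibility at E: δ_0 − R_E·δ_{EE} = 0, so R_E = 2592/30.38 = 85.33 kN.
Moment equilibrium about D: M_D = Σ(load moments about D) − R_E·L = 549 − 85.33×4.5 = 165 kN·m.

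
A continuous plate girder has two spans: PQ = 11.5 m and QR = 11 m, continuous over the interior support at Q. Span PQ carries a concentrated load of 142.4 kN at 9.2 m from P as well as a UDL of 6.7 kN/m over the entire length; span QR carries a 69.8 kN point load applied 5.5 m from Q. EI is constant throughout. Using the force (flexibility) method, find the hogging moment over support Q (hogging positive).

M_Q = 247.5 kN·m

Take M_Q as the redundant. Released structure: two simple spans PQ and QR with a hinge at Q.
Discontinuity in slope at Q on the released structure — sum the simple-span end rotations:
  span PQ: point load 142.4 at a = 9.2: Pab(L + a)/(6LEI) = 904/EI
  span PQ: UDL 6.7: wL³/(24EI) = 424.6/EI
  span QR: point load 69.8 at a = 5.5: Pab(L + b)/(6LEI) = 527.9/EI
  relative rotation θ_0 = (1329 + 527.9)/EI = 1856/EI
A unit hogging moment at Q produces rotation L₁/(3EI) + L₂/(3EI) = 7.5/EI.
Slope continuity at Q: θ_0 = M_Q·7.5/EI, so M_Q = 1856/7.5 = 247.5 kN·m (hogging).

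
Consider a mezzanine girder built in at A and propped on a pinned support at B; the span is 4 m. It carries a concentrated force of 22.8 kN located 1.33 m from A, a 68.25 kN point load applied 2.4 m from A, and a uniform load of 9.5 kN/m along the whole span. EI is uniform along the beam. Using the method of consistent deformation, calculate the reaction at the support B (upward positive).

Choose R_B as the redundant. The primary structure is the cantilever fixed at A.
Free-end deflection of the primary structure under the applied loading (downward +):
  point load 22.8 at a = 1.33: Pa²(3L − a)/(6EI) = 71.72/EI
  point load 68.25 at a = 2.4: Pa²(3L − a)/(6EI) = 629/EI
  UDL 9.5: wL⁴/(8EI) = 304/EI
  δ_0 = 1005/EI
Tip deflection under a unit load at B: L³/(3EI) = 21.33/EI.
The prop prevents deflection at B: R_B = δ_0/δ_{BB} = 1005/21.33 = 47.1 kN.

R_B = 47.1 kN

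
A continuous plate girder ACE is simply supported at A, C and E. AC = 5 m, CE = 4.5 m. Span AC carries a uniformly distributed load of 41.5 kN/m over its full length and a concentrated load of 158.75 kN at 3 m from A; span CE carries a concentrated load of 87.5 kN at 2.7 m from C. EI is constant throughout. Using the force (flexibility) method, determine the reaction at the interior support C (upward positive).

R_C = 309.9 kN

Insert a hinge at C; M_C is the redundant, and each span becomes simply supported.
Discontinuity in slope at C on the released structure — sum the simple-span end rotations:
  span AC: UDL 41.5: wL³/(24EI) = 216.1/EI
  span AC: point load 158.75 at a = 3: Pab(L + a)/(6LEI) = 254/EI
  span CE: point load 87.5 at a = 2.7: Pab(L + b)/(6LEI) = 99.22/EI
  relative rotation θ_0 = (470.1 + 99.22)/EI = 569.4/EI
A unit hogging moment at C produces rotation L₁/(3EI) + L₂/(3EI) = 3.167/EI.
Compatibility: M_C·(L₁+L₂)/(3EI) = θ_0, giving M_C = 179.8 kN·m (hogging).
Span AC, ΣM about A with M_C applied at C: R_C^{AC}·5 = 995 + 179.8, so R_C^{AC} = 235 kN and R_A = 366.2 − 235 = 131.3 kN.
Span CE, ΣM about E: R_C^{CE}·4.5 = 157.5 + 179.8, so R_C^{CE} = 74.96 kN and R_E = 87.5 − 74.96 = 12.54 kN.
R_C = 235 + 74.96 = 309.9 kN.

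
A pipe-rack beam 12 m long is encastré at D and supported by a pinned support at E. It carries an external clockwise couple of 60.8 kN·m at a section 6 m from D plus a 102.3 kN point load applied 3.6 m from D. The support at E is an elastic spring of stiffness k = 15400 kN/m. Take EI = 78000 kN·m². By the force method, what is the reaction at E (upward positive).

R_E = 17.97 kN

Take the reaction at E as the redundant and release it; the primary structure is a cantilever fixed at D.
Deflection at E on the released cantilever, summing each load's contribution:
  clockwise couple 60.8 at a = 6: M₀a(2L − a)/(2EI) = 3283/EI
  point load 102.3 at a = 3.6: Pa²(3L − a)/(6EI) = 7159/EI
  δ_0 = 10443/EI
Flexibility coefficient — unit upward force at E: δ_{EE} = L³/(3EI) = 576/EI.
With EI = 78000 kN·m²: δ_0 = 0.13388 m and δ_{EE} = 0.007385 m/kN.
Compatibility — the spring shortens by R_E/k under the reaction it provides: δ_0 − R_E·δ_{EE} = R_E/k. With 1/k = 0.000065 m/kN, R_E = δ_0 / (δ_{EE} + 1/k) = 0.13388 / (0.007385 + 0.000065) = 17.97 kN.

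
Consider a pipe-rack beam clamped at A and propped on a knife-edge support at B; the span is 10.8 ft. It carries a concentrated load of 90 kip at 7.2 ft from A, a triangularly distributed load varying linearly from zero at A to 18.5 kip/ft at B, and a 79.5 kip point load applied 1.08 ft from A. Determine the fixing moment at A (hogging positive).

M_A = 343.3 kip·ft

Remove the prop at B; the released (primary) structure is a cantilever built in at A.
Deflection at B on the released cantilever, summing each load's contribution:
  point load 90 at a = 7.2: Pa²(3L − a)/(6EI) = 19596/EI
  triangular load, peak 18.5 at the free end: 11w₀L⁴/(120EI) = 23072/EI
  point load 79.5 at a = 1.08: Pa²(3L − a)/(6EI) = 484/EI
  δ_0 = 43151/EI
Tip deflection under a unit load at B: L³/(3EI) = 419.9/EI.
Compatibility at B: δ_0 − R_B·δ_{BB} = 0, so R_B = 43151/419.9 = 102.8 kip.
Moment equilibrium about A: M_A = Σ(load moments about A) − R_B·L = 1453 − 102.8×10.8 = 343.3 kip·ft.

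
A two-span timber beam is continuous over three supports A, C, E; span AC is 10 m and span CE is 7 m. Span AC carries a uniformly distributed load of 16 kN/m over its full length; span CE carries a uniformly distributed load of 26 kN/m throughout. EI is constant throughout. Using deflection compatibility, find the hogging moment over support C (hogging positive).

Release continuity at C by inserting a hinge; the redundant is the internal moment M_C. The primary structure is two simply-supported spans AC and CE.
Discontinuity in slope at C on the released structure — sum the simple-span end rotations:
  span AC: UDL 16: wL³/(24EI) = 666.7/EI
  span CE: UDL 26: wL³/(24EI) = 371.6/EI
  relative rotation θ_0 = (666.7 + 371.6)/EI = 1038/EI
A unit hogging moment at C produces rotation L₁/(3EI) + L₂/(3EI) = 5.667/EI.
Slope continuity at C: θ_0 = M_C·5.667/EI, so M_C = 1038/5.667 = 183.2 kN·m (hogging).

M_C = 183.2 kN·m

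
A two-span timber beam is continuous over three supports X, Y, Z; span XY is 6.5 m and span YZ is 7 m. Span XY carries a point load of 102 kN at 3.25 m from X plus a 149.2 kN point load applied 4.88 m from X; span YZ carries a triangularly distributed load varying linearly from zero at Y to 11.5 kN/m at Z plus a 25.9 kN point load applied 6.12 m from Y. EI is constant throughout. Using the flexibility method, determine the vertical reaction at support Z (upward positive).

Insert a hinge at Y; M_Y is the redundant, and each span becomes simply supported.
End slopes at the hinge Y, treating each span as simply supported:
  span XY: point load 102 at a = 3.25: Pab(L + a)/(6LEI) = 269.3/EI
  span XY: point load 149.2 at a = 4.88: Pab(L + a)/(6LEI) = 344.2/EI
  span YZ: triangular load, peak 11.5: 7w₀L³/(360EI) = 76.7/EI
  span YZ: point load 25.9 at a = 6.12: Pab(L + b)/(6LEI) = 26.17/EI
  relative rotation θ_0 = (613.5 + 102.9)/EI = 716.4/EI
A unit hogging moment at Y produces rotation L₁/(3EI) + L₂/(3EI) = 4.5/EI.
Compatibility: M_Y·(L₁+L₂)/(3EI) = θ_0, giving M_Y = 159.2 kN·m (hogging).
Span YZ, ΣM about Z: R_Y^{YZ}·7 = 116.7 + 159.2, so R_Y^{YZ} = 39.42 kN and R_Z = 66.15 − 39.42 = 26.73 kN.

R_Z = 26.73 kN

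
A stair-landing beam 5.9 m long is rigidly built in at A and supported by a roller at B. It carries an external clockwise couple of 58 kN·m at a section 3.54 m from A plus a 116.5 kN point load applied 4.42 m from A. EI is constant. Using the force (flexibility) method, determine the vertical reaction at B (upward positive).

Release the roller at B. Primary structure: cantilever fixed at A.
Downward deflection at the released point B due to the loads:
  clockwise couple 58 at a = 3.54: M₀a(2L − a)/(2EI) = 848/EI
  point load 116.5 at a = 4.42: Pa²(3L − a)/(6EI) = 5038/EI
  δ_0 = 5885/EI
Tip deflection under a unit load at B: L³/(3EI) = 68.46/EI.
The prop prevents deflection at B: R_B = δ_0/δ_{BB} = 5885/68.46 = 85.97 kN.

R_B = 85.97 kN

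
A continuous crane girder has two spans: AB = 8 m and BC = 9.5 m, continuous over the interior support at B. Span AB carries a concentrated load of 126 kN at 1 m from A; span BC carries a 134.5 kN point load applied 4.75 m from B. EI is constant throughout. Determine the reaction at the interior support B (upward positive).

R_B = 119.5 kN

Take M_B as the redundant. Released structure: two simple spans AB and BC with a hinge at B.
End slopes at the hinge B, treating each span as simply supported:
  span AB: point load 126 at a = 1: Pab(L + a)/(6LEI) = 165.4/EI
  span BC: point load 134.5 at a = 4.75: Pab(L + b)/(6LEI) = 758.7/EI
  relative rotation θ_0 = (165.4 + 758.7)/EI = 924/EI
A unit hogging moment at B produces rotation L₁/(3EI) + L₂/(3EI) = 5.833/EI.
Compatibility: M_B·(L₁+L₂)/(3EI) = θ_0, giving M_B = 158.4 kN·m (hogging).
Span AB, ΣM about A with M_B applied at B: R_B^{AB}·8 = 126 + 158.4, so R_B^{AB} = 35.55 kN and R_A = 126 − 35.55 = 90.45 kN.
Span BC, ΣM about C: R_B^{BC}·9.5 = 638.9 + 158.4, so R_B^{BC} = 83.92 kN and R_C = 134.5 − 83.92 = 50.58 kN.
R_B = 35.55 + 83.92 = 119.5 kN.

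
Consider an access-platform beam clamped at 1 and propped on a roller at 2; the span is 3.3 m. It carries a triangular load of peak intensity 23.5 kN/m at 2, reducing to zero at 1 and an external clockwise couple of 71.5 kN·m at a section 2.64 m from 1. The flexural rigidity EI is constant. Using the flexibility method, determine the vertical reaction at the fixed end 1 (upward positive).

Take the reaction at 2 as the redundant and release it; the primary structure is a cantilever fixed at 1.
Primary-structure tip deflection at 2 by superposition:
  triangular load, peak 23.5 at the free end: 11w₀L⁴/(120EI) = 255.5/EI
  clockwise couple 71.5 at a = 2.64: M₀a(2L − a)/(2EI) = 373.7/EI
  δ_0 = 629.2/EI
Flexibility coefficient — unit upward force at 2: δ_{22} = L³/(3EI) = 11.98/EI.
The prop prevents deflection at 2: R_2 = δ_0/δ_{22} = 629.2/11.98 = 52.53 kN.
Vertical equilibrium: R_1 = ΣP − R_2 = 38.77 − 52.53 = -13.75 kN.

R_1 = -13.75 kN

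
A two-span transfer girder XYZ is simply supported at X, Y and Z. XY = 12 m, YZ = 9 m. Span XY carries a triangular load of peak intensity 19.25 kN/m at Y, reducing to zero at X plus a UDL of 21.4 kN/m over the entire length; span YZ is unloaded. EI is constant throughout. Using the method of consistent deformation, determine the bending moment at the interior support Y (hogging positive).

Take M_Y as the redundant. Released structure: two simple spans XY and YZ with a hinge at Y.
Rotations at Y on the released spans (each span's end-slope, ×1/EI):
  span XY: triangular load, peak 19.25: w₀L³/(45EI) = 739.2/EI
  span XY: UDL 21.4: wL³/(24EI) = 1541/EI
  relative rotation θ_0 = (2280 + 0)/EI = 2280/EI
A unit hogging moment at Y produces rotation L₁/(3EI) + L₂/(3EI) = 7/EI.
Compatibility: M_Y·(L₁+L₂)/(3EI) = θ_0, giving M_Y = 325.7 kN·m (hogging).

M_Y = 325.7 kN·m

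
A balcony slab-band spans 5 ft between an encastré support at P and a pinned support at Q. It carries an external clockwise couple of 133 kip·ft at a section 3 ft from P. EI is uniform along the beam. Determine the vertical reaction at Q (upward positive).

Remove the prop at Q; the released (primary) structure is a cantilever built in at P.
Free-end deflection of the primary structure under the applied loading (downward +):
  clockwise couple 133 at a = 3: M₀a(2L − a)/(2EI) = 1396/EI
Tip deflection under a unit load at Q: L³/(3EI) = 41.67/EI.
Compatibility at Q: δ_0 − R_Q·δ_{QQ} = 0, so R_Q = 1396/41.67 = 33.52 kip.

R_Q = 33.52 kip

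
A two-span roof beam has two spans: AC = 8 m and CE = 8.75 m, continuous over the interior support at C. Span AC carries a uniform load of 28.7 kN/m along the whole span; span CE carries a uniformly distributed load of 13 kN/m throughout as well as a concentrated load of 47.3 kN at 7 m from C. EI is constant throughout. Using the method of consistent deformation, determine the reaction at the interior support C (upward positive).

Take M_C as the redundant. Released structure: two simple spans AC and CE with a hinge at C.
End slopes at the hinge C, treating each span as simply supported:
  span AC: UDL 28.7: wL³/(24EI) = 612.3/EI
  span CE: UDL 13: wL³/(24EI) = 362.9/EI
  span CE: point load 47.3 at a = 7: Pab(L + b)/(6LEI) = 115.9/EI
  relative rotation θ_0 = (612.3 + 478.8)/EI = 1091/EI
A unit hogging moment at C produces rotation L₁/(3EI) + L₂/(3EI) = 5.583/EI.
Compatibility: M_C·(L₁+L₂)/(3EI) = θ_0, giving M_C = 195.4 kN·m (hogging).
Span AC, ΣM about A with M_C applied at C: R_C^{AC}·8 = 918.4 + 195.4, so R_C^{AC} = 139.2 kN and R_A = 229.6 − 139.2 = 90.37 kN.
Span CE, ΣM about E: R_C^{CE}·8.75 = 580.4 + 195.4, so R_C^{CE} = 88.67 kN and R_E = 161.1 − 88.67 = 72.38 kN.
R_C = 139.2 + 88.67 = 227.9 kN.

R_C = 227.9 kN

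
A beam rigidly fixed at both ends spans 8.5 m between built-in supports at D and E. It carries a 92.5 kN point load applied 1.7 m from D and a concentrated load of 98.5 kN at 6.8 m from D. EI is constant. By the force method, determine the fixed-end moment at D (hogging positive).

Release both end moments; the primary structure is a simply-supported span DE with redundants M_D and M_E.
Simple-span end rotations at D and E under the given loads:
  at D: point load 92.5 at a = 1.7: Pab(L + b)/(6LEI) = 320.8/EI
  at E: point load 92.5 at a = 1.7: Pab(L + a)/(6LEI) = 213.9/EI
  at D: point load 98.5 at a = 6.8: Pab(L + b)/(6LEI) = 227.7/EI
  at E: point load 98.5 at a = 6.8: Pab(L + a)/(6LEI) = 341.6/EI
  θ_D0 = 548.5/EI,  θ_E0 = 555.5/EI
Flexibility coefficients: a unit moment at one end gives L/(3EI) there and L/(6EI) at the far end, so f₁₁ = f₂₂ = 2.833/EI and f₁₂ = f₂₁ = 1.417/EI.
Compatibility — zero rotation at each built-in end:
  2.833 M_D + 1.417 M_E = 548.5
  1.417 M_D + 2.833 M_E = 555.5
Solving the pair gives M_D = 127.4 kN·m and M_E = 132.3 kN·m (hogging).

M_D = 127.4 kN·m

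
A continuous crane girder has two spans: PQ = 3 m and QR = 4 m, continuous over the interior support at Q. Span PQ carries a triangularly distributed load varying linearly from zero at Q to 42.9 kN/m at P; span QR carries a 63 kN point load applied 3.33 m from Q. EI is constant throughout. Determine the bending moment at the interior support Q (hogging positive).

M_Q = 21.37 kN·m

Take M_Q as the redundant. Released structure: two simple spans PQ and QR with a hinge at Q.
Discontinuity in slope at Q on the released structure — sum the simple-span end rotations:
  span PQ: triangular load, peak 42.9: 7w₀L³/(360EI) = 22.52/EI
  span QR: point load 63 at a = 3.33: Pab(L + b)/(6LEI) = 27.35/EI
  relative rotation θ_0 = (22.52 + 27.35)/EI = 49.87/EI
A unit hogging moment at Q produces rotation L₁/(3EI) + L₂/(3EI) = 2.333/EI.
Slope continuity at Q: θ_0 = M_Q·2.333/EI, so M_Q = 49.87/2.333 = 21.37 kN·m (hogging).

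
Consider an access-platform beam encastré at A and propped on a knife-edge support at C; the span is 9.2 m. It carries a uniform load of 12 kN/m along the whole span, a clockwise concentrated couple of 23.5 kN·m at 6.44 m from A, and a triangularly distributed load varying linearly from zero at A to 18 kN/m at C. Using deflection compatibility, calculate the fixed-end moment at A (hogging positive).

Choose R_C as the redundant. The primary structure is the cantilever fixed at A.
Primary-structure tip deflection at C by superposition:
  UDL 12: wL⁴/(8EI) = 10746/EI
  clockwise couple 23.5 at a = 6.44: M₀a(2L − a)/(2EI) = 905/EI
  triangular load, peak 18 at the free end: 11w₀L⁴/(120EI) = 11820/EI
  δ_0 = 23471/EI
Tip deflection under a unit load at C: L³/(3EI) = 259.6/EI.
The prop prevents deflection at C: R_C = δ_0/δ_{CC} = 23471/259.6 = 90.43 kN.
Moment equilibrium about A: M_A = Σ(load moments about A) − R_C·L = 1039 − 90.43×9.2 = 207.3 kN·m.

M_A = 207.3 kN·m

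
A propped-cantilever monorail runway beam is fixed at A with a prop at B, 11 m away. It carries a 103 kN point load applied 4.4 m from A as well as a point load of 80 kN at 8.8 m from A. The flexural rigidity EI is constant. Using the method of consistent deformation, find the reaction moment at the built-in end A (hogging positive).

M_A = 302 kN·m

Release the roller at B. Primary structure: cantilever fixed at A.
Primary-structure tip deflection at B by superposition:
  point load 103 at a = 4.4: Pa²(3L − a)/(6EI) = 9505/EI
  point load 80 at a = 8.8: Pa²(3L − a)/(6EI) = 24987/EI
  δ_0 = 34492/EI
Flexibility coefficient — unit upward force at B: δ_{BB} = L³/(3EI) = 443.7/EI.
Compatibility at B: δ_0 − R_B·δ_{BB} = 0, so R_B = 34492/443.7 = 77.74 kN.
Moment equilibrium about A: M_A = Σ(load moments about A) − R_B·L = 1157 − 77.74×11 = 302 kN·m.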